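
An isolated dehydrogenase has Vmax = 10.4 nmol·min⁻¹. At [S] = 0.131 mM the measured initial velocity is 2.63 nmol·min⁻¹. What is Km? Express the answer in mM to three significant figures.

0.387 mM

From v = Vmax[S]/(Km+[S]), Km = [S](Vmax − v)/v.
Km = 0.131 × (10.4 − 2.63) / 2.63 = 1.018/2.63 = 0.387 mM.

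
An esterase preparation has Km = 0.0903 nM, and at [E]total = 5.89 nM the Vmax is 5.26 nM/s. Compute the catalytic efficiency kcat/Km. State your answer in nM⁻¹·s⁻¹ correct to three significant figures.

kcat = Vmax/[E]total = 5.26/5.89 = 0.893 s⁻¹.
kcat/Km = 0.893/0.0903 = 9.89 nM⁻¹·s⁻¹.

9.89 nM⁻¹·s⁻¹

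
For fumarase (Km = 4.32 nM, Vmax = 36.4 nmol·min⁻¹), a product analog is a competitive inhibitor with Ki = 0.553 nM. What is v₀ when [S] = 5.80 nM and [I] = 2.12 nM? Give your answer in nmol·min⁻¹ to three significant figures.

α = 1 + [I]/Ki = 1 + 2.12/0.553 = 4.834.
For a competitive inhibitor, Vmax is unchanged and the apparent Km becomes α·Km: Km,app = 20.9 nM, Vmax,app = 36.4 nmol·min⁻¹.
v = Vmax,app·[S]/(Km,app + [S]) = 36.4 × 5.80/(20.9 + 5.80) = 7.91 nmol·min⁻¹.

7.91 nmol·min⁻¹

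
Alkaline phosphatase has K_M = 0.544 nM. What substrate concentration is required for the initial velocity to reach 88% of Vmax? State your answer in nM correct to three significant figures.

3.99 nM

v/Vmax = [S]/(Km+[S]) = 0.88, so [S] = Km·0.88/(1 − 0.88) = 0.544 × 7.333.
[S] = 3.99 nM.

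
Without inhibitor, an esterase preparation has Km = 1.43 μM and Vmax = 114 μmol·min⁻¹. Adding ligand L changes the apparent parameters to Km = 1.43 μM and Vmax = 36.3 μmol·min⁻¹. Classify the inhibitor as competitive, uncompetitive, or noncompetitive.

noncompetitive

Vmax decreases (114 → 36.3 μmol·min⁻¹) while Km is unchanged — pure noncompetitive inhibition.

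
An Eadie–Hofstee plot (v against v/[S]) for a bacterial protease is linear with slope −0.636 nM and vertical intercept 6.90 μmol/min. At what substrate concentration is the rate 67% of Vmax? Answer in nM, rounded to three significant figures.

The Eadie–Hofstee slope gives Km = 0.636 nM (slope = −Km).
v/Vmax = [S]/(Km+[S]) = 0.67 ⇒ [S] = Km·0.67/(1−0.67) = 0.636 × 2.030 = 1.29 nM.

1.29 nM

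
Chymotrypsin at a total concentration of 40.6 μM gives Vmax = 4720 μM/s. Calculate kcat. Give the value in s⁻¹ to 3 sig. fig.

kcat = Vmax/[E]total = 4720 μM/s / 40.6 μM = 116 s⁻¹.

116 s⁻¹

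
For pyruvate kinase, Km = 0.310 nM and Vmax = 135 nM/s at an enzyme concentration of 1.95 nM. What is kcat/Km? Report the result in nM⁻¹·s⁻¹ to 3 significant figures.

223 nM⁻¹·s⁻¹

kcat = Vmax/[E]total = 135/1.95 = 69.2 s⁻¹.
kcat/Km = 69.2/0.310 = 223 nM⁻¹·s⁻¹.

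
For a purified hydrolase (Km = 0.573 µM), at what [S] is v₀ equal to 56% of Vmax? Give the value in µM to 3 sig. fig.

v/Vmax = [S]/(Km+[S]) = 0.56, so [S] = Km·0.56/(1 − 0.56) = 0.573 × 1.273.
[S] = 0.729 µM.

0.729 µM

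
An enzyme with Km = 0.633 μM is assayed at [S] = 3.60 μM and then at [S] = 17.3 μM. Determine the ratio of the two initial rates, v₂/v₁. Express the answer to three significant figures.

1.13

Since Vmax cancels, v₂/v₁ = [S]₂(Km+[S]₁) / [S]₁(Km+[S]₂).
= 17.3×(0.633+3.60) / (3.60×(0.633+17.3)) = 73.23/64.56 = 1.13.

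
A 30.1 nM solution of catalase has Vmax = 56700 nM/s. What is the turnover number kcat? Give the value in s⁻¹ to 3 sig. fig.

1880 s⁻¹

kcat = Vmax/[E]total = 56700 nM/s / 30.1 nM = 1880 s⁻¹.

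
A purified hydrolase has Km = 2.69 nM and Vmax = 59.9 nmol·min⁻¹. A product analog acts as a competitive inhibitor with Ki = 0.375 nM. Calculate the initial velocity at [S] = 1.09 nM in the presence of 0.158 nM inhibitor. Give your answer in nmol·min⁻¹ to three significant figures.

13.3 nmol·min⁻¹

With α = 1 + [I]/Ki = 1 + 0.158/0.375 = 1.421, the competitive rate law is v = Vmax[S] / (αKm + [S]).
v = 59.9×1.09 / (1.421×2.69 + 1.09) = 65.29/4.913 = 13.3 nmol·min⁻¹.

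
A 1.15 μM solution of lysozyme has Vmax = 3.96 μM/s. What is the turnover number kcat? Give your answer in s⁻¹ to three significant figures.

3.44 s⁻¹

kcat = Vmax/[E]total = 3.96 μM/s / 1.15 μM = 3.44 s⁻¹.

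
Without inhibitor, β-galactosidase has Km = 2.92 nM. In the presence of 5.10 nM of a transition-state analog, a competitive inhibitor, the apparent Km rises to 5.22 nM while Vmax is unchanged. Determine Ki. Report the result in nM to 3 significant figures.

Competitive: Km,app = α·Km with α = 1 + [I]/Ki.
α = Km,app/Km = 5.22/2.92 = 1.788.
Ki = [I]/(α − 1) = 5.10/0.7877 = 6.47 nM.

6.47 nM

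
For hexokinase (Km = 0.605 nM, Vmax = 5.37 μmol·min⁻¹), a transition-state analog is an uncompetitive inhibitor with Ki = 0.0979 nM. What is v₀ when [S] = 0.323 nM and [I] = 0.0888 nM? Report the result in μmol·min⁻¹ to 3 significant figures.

With α = 1 + [I]/Ki = 1 + 0.0888/0.0979 = 1.907, the uncompetitive rate law is v = (Vmax/α)·[S] / (Km/α + [S]).
v = (5.37/1.907)×0.323 / (0.605/1.907 + 0.323) = 0.9095/0.6402 = 1.42 μmol·min⁻¹.

1.42 μmol·min⁻¹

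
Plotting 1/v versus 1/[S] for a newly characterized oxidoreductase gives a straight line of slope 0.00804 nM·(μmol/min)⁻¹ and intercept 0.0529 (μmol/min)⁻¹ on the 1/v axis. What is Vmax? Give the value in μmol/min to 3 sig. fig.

18.9 μmol/min

The y-intercept of a Lineweaver–Burk plot equals 1/Vmax, so Vmax = 1/0.0529 = 18.9 μmol/min.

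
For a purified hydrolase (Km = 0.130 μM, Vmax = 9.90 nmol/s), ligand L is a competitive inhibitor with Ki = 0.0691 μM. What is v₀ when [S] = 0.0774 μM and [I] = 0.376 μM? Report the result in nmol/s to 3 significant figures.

0.838 nmol/s

With α = 1 + [I]/Ki = 1 + 0.376/0.0691 = 6.441, the competitive rate law is v = Vmax[S] / (αKm + [S]).
v = 9.90×0.0774 / (6.441×0.130 + 0.0774) = 0.7663/0.9148 = 0.838 nmol/s.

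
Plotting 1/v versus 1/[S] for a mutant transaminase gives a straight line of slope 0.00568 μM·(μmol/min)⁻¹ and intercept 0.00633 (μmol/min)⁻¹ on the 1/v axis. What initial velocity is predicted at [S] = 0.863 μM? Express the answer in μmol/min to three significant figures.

The y-intercept is 1/Vmax, so Vmax = 1/0.00633 = 158 μmol/min.
The slope is Km/Vmax, so Km = 0.00568 × 158 = 0.897 μM.
Then v = 158 × 0.863/(0.897 + 0.863) = 77.4 μmol/min.

77.4 μmol/min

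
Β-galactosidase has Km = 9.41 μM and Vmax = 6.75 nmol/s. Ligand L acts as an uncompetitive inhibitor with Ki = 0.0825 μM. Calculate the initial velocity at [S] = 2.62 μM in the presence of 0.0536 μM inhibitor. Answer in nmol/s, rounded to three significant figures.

α = 1 + [I]/Ki = 1 + 0.0536/0.0825 = 1.650.
For an uncompetitive inhibitor, both parameters are divided by α, giving Vmax/α and Km/α: Km,app = 5.70 μM, Vmax,app = 4.09 nmol/s.
v = Vmax,app·[S]/(Km,app + [S]) = 4.09 × 2.62/(5.70 + 2.62) = 1.29 nmol/s.

1.29 nmol/s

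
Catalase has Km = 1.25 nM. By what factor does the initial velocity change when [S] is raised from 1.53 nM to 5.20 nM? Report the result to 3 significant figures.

Since Vmax cancels, v₂/v₁ = [S]₂(Km+[S]₁) / [S]₁(Km+[S]₂).
= 5.20×(1.25+1.53) / (1.53×(1.25+5.20)) = 14.46/9.869 = 1.46.

1.46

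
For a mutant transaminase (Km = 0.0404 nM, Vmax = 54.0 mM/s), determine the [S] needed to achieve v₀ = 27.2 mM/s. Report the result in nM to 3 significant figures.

Rearranging v = Vmax[S]/(Km+[S]) gives [S] = Km·v/(Vmax − v).
[S] = 0.0404 × 27.2 / (54.0 − 27.2) = 1.099/26.80 = 0.0410 nM.

0.0410 nM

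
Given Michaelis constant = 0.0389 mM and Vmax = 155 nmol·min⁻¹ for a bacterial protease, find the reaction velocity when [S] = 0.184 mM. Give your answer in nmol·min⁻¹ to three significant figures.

128 nmol·min⁻¹

v = Vmax·[S]/(Km + [S]) = 155 × 0.184 / (0.0389 + 0.184)
  = 28.52 / 0.2229 = 128 nmol·min⁻¹.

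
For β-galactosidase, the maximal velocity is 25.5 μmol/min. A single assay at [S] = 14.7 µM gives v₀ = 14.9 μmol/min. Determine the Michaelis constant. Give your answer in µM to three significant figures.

10.5 µM

v/Vmax = 14.9/25.5 = 0.5843 = [S]/(Km+[S]).
So Km + [S] = [S]/0.5843 = 25.16 µM, giving Km = 25.16 − 14.7 = 10.5 µM.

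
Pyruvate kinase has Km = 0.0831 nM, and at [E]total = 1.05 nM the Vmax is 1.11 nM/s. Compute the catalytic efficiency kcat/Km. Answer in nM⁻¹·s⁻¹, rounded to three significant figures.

kcat = Vmax/[E]total = 1.11/1.05 = 1.06 s⁻¹.
kcat/Km = 1.06/0.0831 = 12.7 nM⁻¹·s⁻¹.

12.7 nM⁻¹·s⁻¹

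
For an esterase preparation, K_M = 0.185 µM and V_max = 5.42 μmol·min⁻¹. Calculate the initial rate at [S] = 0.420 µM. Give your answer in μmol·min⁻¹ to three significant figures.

3.76 μmol·min⁻¹

[S]/(Km+[S]) = 0.420/0.6050 = 0.6942, the fractional saturation.
v = 0.6942 × Vmax = 0.6942 × 5.42 = 3.76 μmol·min⁻¹.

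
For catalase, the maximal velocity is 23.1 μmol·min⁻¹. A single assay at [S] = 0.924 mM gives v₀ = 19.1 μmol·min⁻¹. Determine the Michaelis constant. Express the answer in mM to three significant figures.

v/Vmax = 19.1/23.1 = 0.8268 = [S]/(Km+[S]).
So Km + [S] = [S]/0.8268 = 1.118 mM, giving Km = 1.118 − 0.924 = 0.194 mM.

0.194 mM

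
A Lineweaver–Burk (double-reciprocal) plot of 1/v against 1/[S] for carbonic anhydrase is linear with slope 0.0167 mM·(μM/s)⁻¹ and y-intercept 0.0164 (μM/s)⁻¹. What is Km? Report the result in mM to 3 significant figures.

1.02 mM

y-intercept = 1/Vmax ⇒ Vmax = 61.0 μM/s; slope = Km/Vmax ⇒ Km = slope × Vmax.
Km = 0.0167 × 61.0 = 1.02 mM.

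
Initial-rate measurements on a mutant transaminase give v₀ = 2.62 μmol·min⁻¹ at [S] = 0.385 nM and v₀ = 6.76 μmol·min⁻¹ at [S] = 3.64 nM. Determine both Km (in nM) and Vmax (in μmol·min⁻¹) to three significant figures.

Km = 0.837 nM; Vmax = 8.31 μmol·min⁻¹

In reciprocal form, 1/v = (Km/Vmax)·(1/[S]) + 1/Vmax. The two points give (1/[S], 1/v) = (2.597, 0.3817) and (0.2747, 0.1479).
Slope = (0.3817 − 0.1479)/(2.597 − 0.2747) = 0.1006; intercept = 0.3817 − 0.1006×2.597 = 0.1203.
Vmax = 1/intercept = 8.31 μmol·min⁻¹; Km = slope × Vmax = 0.1006 × 8.31 = 0.837 nM.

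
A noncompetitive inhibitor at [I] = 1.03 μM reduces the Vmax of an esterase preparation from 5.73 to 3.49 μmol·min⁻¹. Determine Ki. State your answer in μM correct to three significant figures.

1.60 μM

Noncompetitive: Vmax,app = Vmax/α with α = 1 + [I]/Ki.
α = Vmax/Vmax,app = 5.73/3.49 = 1.642.
Since α = 1 + [I]/Ki, [I]/Ki = 1.642 − 1 = 0.6418 and Ki = 1.03/0.6418 = 1.60 μM.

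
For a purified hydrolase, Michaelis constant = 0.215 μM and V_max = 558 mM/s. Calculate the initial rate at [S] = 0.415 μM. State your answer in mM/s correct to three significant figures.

v = Vmax·[S]/(Km + [S]) = 558 × 0.415 / (0.215 + 0.415)
  = 231.6 / 0.6300 = 368 mM/s.

368 mM/s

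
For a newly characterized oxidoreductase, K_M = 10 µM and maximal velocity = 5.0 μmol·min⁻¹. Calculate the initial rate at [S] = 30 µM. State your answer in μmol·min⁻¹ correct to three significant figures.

v = Vmax·[S]/(Km + [S]) = 5.0 × 30 / (10 + 30)
  = 150.0 / 40.00 = 3.75 μmol·min⁻¹.

3.75 μmol·min⁻¹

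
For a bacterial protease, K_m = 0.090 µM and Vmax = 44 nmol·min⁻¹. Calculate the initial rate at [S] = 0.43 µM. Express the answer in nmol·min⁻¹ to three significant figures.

36.4 nmol·min⁻¹

[S]/(Km+[S]) = 0.43/0.5200 = 0.8269, the fractional saturation.
v = 0.8269 × Vmax = 0.8269 × 44 = 36.4 nmol·min⁻¹.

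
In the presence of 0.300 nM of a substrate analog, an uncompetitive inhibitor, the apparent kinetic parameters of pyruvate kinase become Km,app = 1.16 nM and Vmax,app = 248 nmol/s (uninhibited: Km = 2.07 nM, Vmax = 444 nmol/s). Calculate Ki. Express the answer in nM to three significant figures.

Uncompetitive: Vmax,app = Vmax/α (and Km,app = Km/α) with α = 1 + [I]/Ki.
α = Vmax/Vmax,app = 444/248 = 1.790.
Ki = [I]/(α − 1) = 0.300/0.7903 = 0.380 nM.

0.380 nM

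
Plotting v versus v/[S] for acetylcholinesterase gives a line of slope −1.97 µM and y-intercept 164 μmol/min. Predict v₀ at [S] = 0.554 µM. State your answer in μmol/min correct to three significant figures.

36.0 μmol/min

In the Eadie–Hofstee form v = Vmax − Km·(v/[S]), the slope is −Km and the intercept is Vmax, so Km = 1.97 µM and Vmax = 164 μmol/min.
v = 164 × 0.554/(1.97 + 0.554) = 36.0 μmol/min.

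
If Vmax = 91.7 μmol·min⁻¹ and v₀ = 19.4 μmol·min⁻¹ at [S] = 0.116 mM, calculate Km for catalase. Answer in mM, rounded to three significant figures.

v/Vmax = 19.4/91.7 = 0.2116 = [S]/(Km+[S]).
So Km + [S] = [S]/0.2116 = 0.5483 mM, giving Km = 0.5483 − 0.116 = 0.432 mM.

0.432 mM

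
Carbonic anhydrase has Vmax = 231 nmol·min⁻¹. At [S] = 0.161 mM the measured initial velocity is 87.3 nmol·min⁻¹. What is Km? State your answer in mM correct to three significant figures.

v/Vmax = 87.3/231 = 0.3779 = [S]/(Km+[S]).
So Km + [S] = [S]/0.3779 = 0.4260 mM, giving Km = 0.4260 − 0.161 = 0.265 mM.

0.265 mM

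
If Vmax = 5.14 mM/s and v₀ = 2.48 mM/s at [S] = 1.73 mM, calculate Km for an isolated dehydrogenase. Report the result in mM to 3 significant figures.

From v = Vmax[S]/(Km+[S]), Km = [S](Vmax − v)/v.
Km = 1.73 × (5.14 − 2.48) / 2.48 = 4.602/2.48 = 1.86 mM.

1.86 mM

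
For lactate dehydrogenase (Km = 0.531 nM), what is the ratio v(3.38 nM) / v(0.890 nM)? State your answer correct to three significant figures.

1.38

Since Vmax cancels, v₂/v₁ = [S]₂(Km+[S]₁) / [S]₁(Km+[S]₂).
= 3.38×(0.531+0.890) / (0.890×(0.531+3.38)) = 4.803/3.481 = 1.38.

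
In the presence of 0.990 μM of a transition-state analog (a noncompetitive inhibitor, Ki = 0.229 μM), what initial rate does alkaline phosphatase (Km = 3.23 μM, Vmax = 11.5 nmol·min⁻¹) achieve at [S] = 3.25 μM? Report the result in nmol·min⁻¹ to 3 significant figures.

1.08 nmol·min⁻¹

α = 1 + [I]/Ki = 1 + 0.990/0.229 = 5.323.
For a noncompetitive inhibitor, Vmax is reduced to Vmax/α while Km is unchanged: Km,app = 3.23 μM, Vmax,app = 2.16 nmol·min⁻¹.
v = Vmax,app·[S]/(Km,app + [S]) = 2.16 × 3.25/(3.23 + 3.25) = 1.08 nmol·min⁻¹.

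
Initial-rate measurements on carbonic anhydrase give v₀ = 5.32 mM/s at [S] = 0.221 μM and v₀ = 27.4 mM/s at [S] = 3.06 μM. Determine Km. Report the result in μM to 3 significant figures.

From v = Vmax[S]/(Km+[S]), each point gives Vmax = v(Km+[S])/[S].
Equating: 5.32(Km+0.221)/0.221 = 27.4(Km+3.06)/3.06.
24.07·Km + 5.32 = 8.954·Km + 27.4, so (24.07 − 8.954)·Km = 27.4 − 5.32.
Km = 22.08/15.12 = 1.46 μM; then Vmax = 5.32(1.46+0.221)/0.221 = 40.5 mM/s.

1.46 μM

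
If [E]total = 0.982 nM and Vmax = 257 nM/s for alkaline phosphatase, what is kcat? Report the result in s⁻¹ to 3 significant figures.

262 s⁻¹

kcat = Vmax/[E]total = 257 nM/s / 0.982 nM = 262 s⁻¹.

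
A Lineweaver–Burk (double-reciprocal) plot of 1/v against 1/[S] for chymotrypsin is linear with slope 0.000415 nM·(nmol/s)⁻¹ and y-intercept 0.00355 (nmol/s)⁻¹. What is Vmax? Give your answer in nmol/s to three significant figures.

The y-intercept of a Lineweaver–Burk plot equals 1/Vmax, so Vmax = 1/0.00355 = 282 nmol/s.

282 nmol/s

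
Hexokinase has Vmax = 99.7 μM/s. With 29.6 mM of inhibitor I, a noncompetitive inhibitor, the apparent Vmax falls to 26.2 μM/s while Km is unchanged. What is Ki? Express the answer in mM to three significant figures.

10.6 mM

Noncompetitive: Vmax,app = Vmax/α with α = 1 + [I]/Ki.
α = Vmax/Vmax,app = 99.7/26.2 = 3.805.
Ki = [I]/(α − 1) = 29.6/2.805 = 10.6 mM.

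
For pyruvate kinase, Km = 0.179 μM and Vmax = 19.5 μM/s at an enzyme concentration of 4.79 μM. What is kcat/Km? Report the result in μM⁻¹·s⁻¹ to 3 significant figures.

kcat = Vmax/[E]total = 19.5/4.79 = 4.07 s⁻¹.
kcat/Km = 4.07/0.179 = 22.7 μM⁻¹·s⁻¹.

22.7 μM⁻¹·s⁻¹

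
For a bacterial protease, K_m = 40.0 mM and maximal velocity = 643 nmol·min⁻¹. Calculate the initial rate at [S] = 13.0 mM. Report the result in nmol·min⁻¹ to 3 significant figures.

v = Vmax·[S]/(Km + [S]) = 643 × 13.0 / (40.0 + 13.0)
  = 8359 / 53.00 = 158 nmol·min⁻¹.

158 nmol·min⁻¹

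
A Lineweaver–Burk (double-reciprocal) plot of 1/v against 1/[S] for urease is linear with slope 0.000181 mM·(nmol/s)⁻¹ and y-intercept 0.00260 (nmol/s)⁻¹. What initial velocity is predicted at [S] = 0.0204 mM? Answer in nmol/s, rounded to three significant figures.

87.2 nmol/s

The y-intercept is 1/Vmax, so Vmax = 1/0.00260 = 385 nmol/s.
The slope is Km/Vmax, so Km = 0.000181 × 385 = 0.0696 mM.
Then v = 385 × 0.0204/(0.0696 + 0.0204) = 87.2 nmol/s.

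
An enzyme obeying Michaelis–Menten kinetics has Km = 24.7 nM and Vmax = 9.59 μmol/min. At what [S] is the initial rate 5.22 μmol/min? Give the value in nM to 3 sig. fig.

29.5 nM

Rearranging v = Vmax[S]/(Km+[S]) gives [S] = Km·v/(Vmax − v).
[S] = 24.7 × 5.22 / (9.59 − 5.22) = 128.9/4.370 = 29.5 nM.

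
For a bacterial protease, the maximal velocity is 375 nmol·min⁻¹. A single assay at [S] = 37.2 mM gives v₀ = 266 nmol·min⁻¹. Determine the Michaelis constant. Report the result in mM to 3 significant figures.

15.2 mM

From v = Vmax[S]/(Km+[S]), Km = [S](Vmax − v)/v.
Km = 37.2 × (375 − 266) / 266 = 4055/266 = 15.2 mM.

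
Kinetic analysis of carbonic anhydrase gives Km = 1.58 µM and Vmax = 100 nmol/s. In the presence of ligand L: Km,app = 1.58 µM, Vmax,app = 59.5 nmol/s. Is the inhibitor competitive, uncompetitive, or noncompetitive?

Vmax decreases (100 → 59.5 nmol/s) while Km is unchanged — pure noncompetitive inhibition.

noncompetitive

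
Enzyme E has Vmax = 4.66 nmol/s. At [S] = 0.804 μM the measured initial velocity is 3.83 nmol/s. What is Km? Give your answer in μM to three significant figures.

0.174 μM

From v = Vmax[S]/(Km+[S]), Km = [S](Vmax − v)/v.
Km = 0.804 × (4.66 − 3.83) / 3.83 = 0.6673/3.83 = 0.174 μM.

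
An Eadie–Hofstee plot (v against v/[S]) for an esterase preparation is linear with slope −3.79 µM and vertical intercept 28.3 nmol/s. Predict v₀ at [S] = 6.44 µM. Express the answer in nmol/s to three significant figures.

In the Eadie–Hofstee form v = Vmax − Km·(v/[S]), the slope is −Km and the intercept is Vmax, so Km = 3.79 µM and Vmax = 28.3 nmol/s.
v = 28.3 × 6.44/(3.79 + 6.44) = 17.8 nmol/s.

17.8 nmol/s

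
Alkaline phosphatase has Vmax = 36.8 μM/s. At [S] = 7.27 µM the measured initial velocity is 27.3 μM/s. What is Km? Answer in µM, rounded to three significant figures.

2.53 µM

From v = Vmax[S]/(Km+[S]), Km = [S](Vmax − v)/v.
Km = 7.27 × (36.8 − 27.3) / 27.3 = 69.06/27.3 = 2.53 µM.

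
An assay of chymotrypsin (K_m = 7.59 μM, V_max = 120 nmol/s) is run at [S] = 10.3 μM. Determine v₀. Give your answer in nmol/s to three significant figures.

69.1 nmol/s

[S]/(Km+[S]) = 10.3/17.89 = 0.5757, the fractional saturation.
v = 0.5757 × Vmax = 0.5757 × 120 = 69.1 nmol/s.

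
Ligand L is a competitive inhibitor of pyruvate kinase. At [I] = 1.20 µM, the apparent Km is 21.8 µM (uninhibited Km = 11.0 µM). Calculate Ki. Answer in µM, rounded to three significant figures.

Competitive: Km,app = α·Km with α = 1 + [I]/Ki.
α = Km,app/Km = 21.8/11.0 = 1.982.
Since α = 1 + [I]/Ki, [I]/Ki = 1.982 − 1 = 0.9818 and Ki = 1.20/0.9818 = 1.22 µM.

1.22 µM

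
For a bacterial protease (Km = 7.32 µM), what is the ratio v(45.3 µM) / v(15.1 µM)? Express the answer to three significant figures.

The fractional saturations are [S]/(Km+[S]) = 15.1/22.42 = 0.6735 and 45.3/52.62 = 0.8609.
v₂/v₁ is just their ratio: 0.8609/0.6735 = 1.28.

1.28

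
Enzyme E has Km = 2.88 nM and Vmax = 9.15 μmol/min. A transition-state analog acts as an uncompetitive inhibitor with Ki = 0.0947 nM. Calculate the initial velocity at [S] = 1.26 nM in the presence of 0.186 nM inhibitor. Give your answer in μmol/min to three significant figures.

1.74 μmol/min

α = 1 + [I]/Ki = 1 + 0.186/0.0947 = 2.964.
For an uncompetitive inhibitor, both parameters are divided by α, giving Vmax/α and Km/α: Km,app = 0.972 nM, Vmax,app = 3.09 μmol/min.
v = Vmax,app·[S]/(Km,app + [S]) = 3.09 × 1.26/(0.972 + 1.26) = 1.74 μmol/min.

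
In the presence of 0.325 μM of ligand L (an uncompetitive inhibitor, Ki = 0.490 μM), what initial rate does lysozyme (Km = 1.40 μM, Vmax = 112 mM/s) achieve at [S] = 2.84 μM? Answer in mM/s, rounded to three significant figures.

51.9 mM/s

α = 1 + [I]/Ki = 1 + 0.325/0.490 = 1.663.
For an uncompetitive inhibitor, both parameters are divided by α, giving Vmax/α and Km/α: Km,app = 0.842 μM, Vmax,app = 67.3 mM/s.
v = Vmax,app·[S]/(Km,app + [S]) = 67.3 × 2.84/(0.842 + 2.84) = 51.9 mM/s.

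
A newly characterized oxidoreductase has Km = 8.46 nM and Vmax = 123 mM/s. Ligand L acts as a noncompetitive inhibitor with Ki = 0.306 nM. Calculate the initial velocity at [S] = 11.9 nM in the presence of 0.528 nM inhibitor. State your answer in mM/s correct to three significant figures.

26.4 mM/s

With α = 1 + [I]/Ki = 1 + 0.528/0.306 = 2.725, the noncompetitive rate law is v = (Vmax/α)·[S] / (Km + [S]).
v = (123/2.725)×11.9 / (8.46 + 11.9) = 537.0/20.36 = 26.4 mM/s.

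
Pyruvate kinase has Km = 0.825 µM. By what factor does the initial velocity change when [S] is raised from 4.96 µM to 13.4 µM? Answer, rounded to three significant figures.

1.10

Since Vmax cancels, v₂/v₁ = [S]₂(Km+[S]₁) / [S]₁(Km+[S]₂).
= 13.4×(0.825+4.96) / (4.96×(0.825+13.4)) = 77.52/70.56 = 1.10.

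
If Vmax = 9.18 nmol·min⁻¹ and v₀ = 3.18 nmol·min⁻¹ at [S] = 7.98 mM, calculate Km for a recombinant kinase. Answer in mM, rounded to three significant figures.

From v = Vmax[S]/(Km+[S]), Km = [S](Vmax − v)/v.
Km = 7.98 × (9.18 − 3.18) / 3.18 = 47.88/3.18 = 15.1 mM.

15.1 mM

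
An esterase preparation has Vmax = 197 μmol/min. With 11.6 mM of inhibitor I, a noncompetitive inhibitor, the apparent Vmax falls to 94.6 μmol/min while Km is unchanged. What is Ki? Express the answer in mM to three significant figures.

10.7 mM

Noncompetitive: Vmax,app = Vmax/α with α = 1 + [I]/Ki.
α = Vmax/Vmax,app = 197/94.6 = 2.082.
Ki = [I]/(α − 1) = 11.6/1.082 = 10.7 mM.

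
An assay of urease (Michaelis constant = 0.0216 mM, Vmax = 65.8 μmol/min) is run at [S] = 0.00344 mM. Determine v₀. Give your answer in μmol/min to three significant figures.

9.04 μmol/min

v = Vmax·[S]/(Km + [S]) = 65.8 × 0.00344 / (0.0216 + 0.00344)
  = 0.2264 / 0.02504 = 9.04 μmol/min.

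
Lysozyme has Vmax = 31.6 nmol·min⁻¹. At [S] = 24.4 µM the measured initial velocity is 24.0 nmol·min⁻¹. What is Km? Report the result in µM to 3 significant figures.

v/Vmax = 24.0/31.6 = 0.7595 = [S]/(Km+[S]).
So Km + [S] = [S]/0.7595 = 32.13 µM, giving Km = 32.13 − 24.4 = 7.73 µM.

7.73 µM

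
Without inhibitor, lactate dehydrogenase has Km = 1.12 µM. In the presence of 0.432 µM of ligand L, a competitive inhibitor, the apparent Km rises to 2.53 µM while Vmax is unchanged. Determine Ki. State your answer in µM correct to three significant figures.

Competitive: Km,app = α·Km with α = 1 + [I]/Ki.
α = Km,app/Km = 2.53/1.12 = 2.259.
Since α = 1 + [I]/Ki, [I]/Ki = 2.259 − 1 = 1.259 and Ki = 0.432/1.259 = 0.343 µM.

0.343 µM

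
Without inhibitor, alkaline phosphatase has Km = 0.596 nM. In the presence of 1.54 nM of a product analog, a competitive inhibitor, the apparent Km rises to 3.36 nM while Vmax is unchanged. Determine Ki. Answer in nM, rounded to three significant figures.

0.332 nM

Competitive: Km,app = α·Km with α = 1 + [I]/Ki.
α = Km,app/Km = 3.36/0.596 = 5.638.
Ki = [I]/(α − 1) = 1.54/4.638 = 0.332 nM.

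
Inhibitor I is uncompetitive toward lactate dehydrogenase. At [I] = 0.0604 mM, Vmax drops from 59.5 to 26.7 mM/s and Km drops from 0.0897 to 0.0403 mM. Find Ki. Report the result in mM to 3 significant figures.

Uncompetitive: Vmax,app = Vmax/α (and Km,app = Km/α) with α = 1 + [I]/Ki.
α = Vmax/Vmax,app = 59.5/26.7 = 2.228.
Ki = [I]/(α − 1) = 0.0604/1.228 = 0.0492 mM.

0.0492 mM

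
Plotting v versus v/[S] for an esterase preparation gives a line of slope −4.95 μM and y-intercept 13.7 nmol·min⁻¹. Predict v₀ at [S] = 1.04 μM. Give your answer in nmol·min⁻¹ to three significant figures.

2.38 nmol·min⁻¹

In the Eadie–Hofstee form v = Vmax − Km·(v/[S]), the slope is −Km and the intercept is Vmax, so Km = 4.95 μM and Vmax = 13.7 nmol·min⁻¹.
v = 13.7 × 1.04/(4.95 + 1.04) = 2.38 nmol·min⁻¹.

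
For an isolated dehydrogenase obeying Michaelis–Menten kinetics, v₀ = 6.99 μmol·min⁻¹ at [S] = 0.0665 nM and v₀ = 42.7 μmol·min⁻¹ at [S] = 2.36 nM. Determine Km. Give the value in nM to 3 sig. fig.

From v = Vmax[S]/(Km+[S]), each point gives Vmax = v(Km+[S])/[S].
Equating: 6.99(Km+0.0665)/0.0665 = 42.7(Km+2.36)/2.36.
105.1·Km + 6.99 = 18.09·Km + 42.7, so (105.1 − 18.09)·Km = 42.7 − 6.99.
Km = 35.71/87.02 = 0.410 nM; then Vmax = 6.99(0.410+0.0665)/0.0665 = 50.1 μmol·min⁻¹.

0.410 nM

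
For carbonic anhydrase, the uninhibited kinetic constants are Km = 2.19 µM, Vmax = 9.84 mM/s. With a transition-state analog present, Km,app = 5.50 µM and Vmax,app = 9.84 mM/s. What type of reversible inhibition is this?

Km increases (2.19 → 5.50 µM) while Vmax is unchanged — the hallmark of competitive inhibition.

competitive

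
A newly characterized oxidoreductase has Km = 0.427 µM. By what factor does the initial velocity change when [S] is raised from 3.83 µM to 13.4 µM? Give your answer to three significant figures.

1.08

Since Vmax cancels, v₂/v₁ = [S]₂(Km+[S]₁) / [S]₁(Km+[S]₂).
= 13.4×(0.427+3.83) / (3.83×(0.427+13.4)) = 57.04/52.96 = 1.08.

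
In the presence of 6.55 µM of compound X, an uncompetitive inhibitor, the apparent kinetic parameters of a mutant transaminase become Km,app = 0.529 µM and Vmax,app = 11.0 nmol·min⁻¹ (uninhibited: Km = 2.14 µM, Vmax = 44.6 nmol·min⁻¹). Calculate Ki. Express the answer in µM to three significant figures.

2.14 µM

Uncompetitive: Vmax,app = Vmax/α (and Km,app = Km/α) with α = 1 + [I]/Ki.
α = Vmax/Vmax,app = 44.6/11.0 = 4.055.
Since α = 1 + [I]/Ki, [I]/Ki = 4.055 − 1 = 3.055 and Ki = 6.55/3.055 = 2.14 µM.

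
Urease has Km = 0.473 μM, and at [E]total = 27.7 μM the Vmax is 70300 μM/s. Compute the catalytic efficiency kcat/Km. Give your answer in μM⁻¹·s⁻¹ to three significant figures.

kcat = Vmax/[E]total = 70300/27.7 = 2540 s⁻¹.
kcat/Km = 2540/0.473 = 5370 μM⁻¹·s⁻¹.

5370 μM⁻¹·s⁻¹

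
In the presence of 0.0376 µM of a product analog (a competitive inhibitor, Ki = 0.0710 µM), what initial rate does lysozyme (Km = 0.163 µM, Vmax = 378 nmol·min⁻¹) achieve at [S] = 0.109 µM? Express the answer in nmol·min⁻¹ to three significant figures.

115 nmol·min⁻¹

α = 1 + [I]/Ki = 1 + 0.0376/0.0710 = 1.530.
For a competitive inhibitor, Vmax is unchanged and the apparent Km becomes α·Km: Km,app = 0.249 µM, Vmax,app = 378 nmol·min⁻¹.
v = Vmax,app·[S]/(Km,app + [S]) = 378 × 0.109/(0.249 + 0.109) = 115 nmol·min⁻¹.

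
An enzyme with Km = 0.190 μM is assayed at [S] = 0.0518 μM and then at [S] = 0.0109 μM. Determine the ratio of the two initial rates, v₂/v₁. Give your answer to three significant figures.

Since Vmax cancels, v₂/v₁ = [S]₂(Km+[S]₁) / [S]₁(Km+[S]₂).
= 0.0109×(0.190+0.0518) / (0.0518×(0.190+0.0109)) = 0.002636/0.01041 = 0.253.

0.253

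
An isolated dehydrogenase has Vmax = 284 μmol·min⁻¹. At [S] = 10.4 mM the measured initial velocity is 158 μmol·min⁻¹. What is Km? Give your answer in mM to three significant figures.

v/Vmax = 158/284 = 0.5563 = [S]/(Km+[S]).
So Km + [S] = [S]/0.5563 = 18.69 mM, giving Km = 18.69 − 10.4 = 8.29 mM.

8.29 mM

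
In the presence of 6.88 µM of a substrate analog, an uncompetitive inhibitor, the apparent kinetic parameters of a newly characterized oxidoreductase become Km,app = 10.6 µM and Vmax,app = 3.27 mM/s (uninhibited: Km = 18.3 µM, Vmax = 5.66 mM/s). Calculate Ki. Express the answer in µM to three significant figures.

Uncompetitive: Vmax,app = Vmax/α (and Km,app = Km/α) with α = 1 + [I]/Ki.
α = Vmax/Vmax,app = 5.66/3.27 = 1.731.
Since α = 1 + [I]/Ki, [I]/Ki = 1.731 − 1 = 0.7309 and Ki = 6.88/0.7309 = 9.41 µM.

9.41 µM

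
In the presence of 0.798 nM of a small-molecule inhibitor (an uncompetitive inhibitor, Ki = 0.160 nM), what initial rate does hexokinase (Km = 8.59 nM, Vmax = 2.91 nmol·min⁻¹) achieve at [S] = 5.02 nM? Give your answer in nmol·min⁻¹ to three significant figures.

0.378 nmol·min⁻¹

α = 1 + [I]/Ki = 1 + 0.798/0.160 = 5.988.
For an uncompetitive inhibitor, both parameters are divided by α, giving Vmax/α and Km/α: Km,app = 1.43 nM, Vmax,app = 0.486 nmol·min⁻¹.
v = Vmax,app·[S]/(Km,app + [S]) = 0.486 × 5.02/(1.43 + 5.02) = 0.378 nmol·min⁻¹.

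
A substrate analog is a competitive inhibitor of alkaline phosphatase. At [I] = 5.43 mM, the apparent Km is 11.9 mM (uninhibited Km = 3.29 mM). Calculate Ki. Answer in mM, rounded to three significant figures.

Competitive: Km,app = α·Km with α = 1 + [I]/Ki.
α = Km,app/Km = 11.9/3.29 = 3.617.
Since α = 1 + [I]/Ki, [I]/Ki = 3.617 − 1 = 2.617 and Ki = 5.43/2.617 = 2.07 mM.

2.07 mM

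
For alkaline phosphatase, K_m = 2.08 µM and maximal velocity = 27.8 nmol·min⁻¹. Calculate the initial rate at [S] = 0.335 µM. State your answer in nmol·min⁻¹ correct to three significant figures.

v = Vmax·[S]/(Km + [S]) = 27.8 × 0.335 / (2.08 + 0.335)
  = 9.313 / 2.415 = 3.86 nmol·min⁻¹.

3.86 nmol·min⁻¹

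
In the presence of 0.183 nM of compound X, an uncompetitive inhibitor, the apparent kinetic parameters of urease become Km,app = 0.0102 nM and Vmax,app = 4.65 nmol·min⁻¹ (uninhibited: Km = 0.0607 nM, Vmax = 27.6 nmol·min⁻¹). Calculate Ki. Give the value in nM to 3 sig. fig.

Uncompetitive: Vmax,app = Vmax/α (and Km,app = Km/α) with α = 1 + [I]/Ki.
α = Vmax/Vmax,app = 27.6/4.65 = 5.935.
Since α = 1 + [I]/Ki, [I]/Ki = 5.935 − 1 = 4.935 and Ki = 0.183/4.935 = 0.0371 nM.

0.0371 nM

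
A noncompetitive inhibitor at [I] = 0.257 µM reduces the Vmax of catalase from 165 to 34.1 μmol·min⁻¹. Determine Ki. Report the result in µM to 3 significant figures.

0.0669 µM

Noncompetitive: Vmax,app = Vmax/α with α = 1 + [I]/Ki.
α = Vmax/Vmax,app = 165/34.1 = 4.839.
Since α = 1 + [I]/Ki, [I]/Ki = 4.839 − 1 = 3.839 and Ki = 0.257/3.839 = 0.0669 µM.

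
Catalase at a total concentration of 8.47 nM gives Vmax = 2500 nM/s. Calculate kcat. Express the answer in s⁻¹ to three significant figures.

295 s⁻¹

kcat = Vmax/[E]total = 2500 nM/s / 8.47 nM = 295 s⁻¹.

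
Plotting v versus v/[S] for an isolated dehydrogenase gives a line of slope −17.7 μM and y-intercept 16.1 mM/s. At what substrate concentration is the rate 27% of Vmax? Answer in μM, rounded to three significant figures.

6.55 μM

The Eadie–Hofstee slope gives Km = 17.7 μM (slope = −Km).
v/Vmax = [S]/(Km+[S]) = 0.27 ⇒ [S] = Km·0.27/(1−0.27) = 17.7 × 0.3699 = 6.55 μM.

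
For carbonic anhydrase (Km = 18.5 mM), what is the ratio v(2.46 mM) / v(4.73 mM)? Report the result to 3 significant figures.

Since Vmax cancels, v₂/v₁ = [S]₂(Km+[S]₁) / [S]₁(Km+[S]₂).
= 2.46×(18.5+4.73) / (4.73×(18.5+2.46)) = 57.15/99.14 = 0.576.

0.576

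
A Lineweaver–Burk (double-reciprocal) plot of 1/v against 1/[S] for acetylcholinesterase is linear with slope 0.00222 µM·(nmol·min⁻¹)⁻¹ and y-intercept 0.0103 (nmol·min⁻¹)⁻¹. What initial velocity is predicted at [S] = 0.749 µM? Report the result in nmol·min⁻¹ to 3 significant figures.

The y-intercept is 1/Vmax, so Vmax = 1/0.0103 = 97.1 nmol·min⁻¹.
The slope is Km/Vmax, so Km = 0.00222 × 97.1 = 0.216 µM.
Then v = 97.1 × 0.749/(0.216 + 0.749) = 75.4 nmol·min⁻¹.

75.4 nmol·min⁻¹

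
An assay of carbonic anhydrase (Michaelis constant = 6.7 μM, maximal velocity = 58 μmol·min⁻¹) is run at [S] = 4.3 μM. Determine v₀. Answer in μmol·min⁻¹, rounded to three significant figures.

22.7 μmol·min⁻¹

v = Vmax·[S]/(Km + [S]) = 58 × 4.3 / (6.7 + 4.3)
  = 249.4 / 11.00 = 22.7 μmol·min⁻¹.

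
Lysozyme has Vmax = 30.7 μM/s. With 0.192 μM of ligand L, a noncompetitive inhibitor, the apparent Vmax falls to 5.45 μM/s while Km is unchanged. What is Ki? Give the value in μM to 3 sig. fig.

Noncompetitive: Vmax,app = Vmax/α with α = 1 + [I]/Ki.
α = Vmax/Vmax,app = 30.7/5.45 = 5.633.
Since α = 1 + [I]/Ki, [I]/Ki = 5.633 − 1 = 4.633 and Ki = 0.192/4.633 = 0.0414 μM.

0.0414 μM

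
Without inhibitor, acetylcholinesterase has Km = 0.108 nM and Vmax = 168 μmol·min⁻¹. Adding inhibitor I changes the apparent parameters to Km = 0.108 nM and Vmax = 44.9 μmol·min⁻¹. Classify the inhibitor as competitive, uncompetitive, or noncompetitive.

noncompetitive

Vmax decreases (168 → 44.9 μmol·min⁻¹) while Km is unchanged — pure noncompetitive inhibition.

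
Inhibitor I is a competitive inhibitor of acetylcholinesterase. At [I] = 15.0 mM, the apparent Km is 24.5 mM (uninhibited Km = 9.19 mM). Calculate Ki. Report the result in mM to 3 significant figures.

Competitive: Km,app = α·Km with α = 1 + [I]/Ki.
α = Km,app/Km = 24.5/9.19 = 2.666.
Since α = 1 + [I]/Ki, [I]/Ki = 2.666 − 1 = 1.666 and Ki = 15.0/1.666 = 9.00 mM.

9.00 mM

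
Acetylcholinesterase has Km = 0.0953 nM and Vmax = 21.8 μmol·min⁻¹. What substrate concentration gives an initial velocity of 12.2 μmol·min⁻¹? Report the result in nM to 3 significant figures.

The required fractional saturation is v/Vmax = 12.2/21.8 = 0.5596.
Then [S]/(Km+[S]) = 0.5596 ⇒ [S] = 0.0953 × 0.5596/(1 − 0.5596) = 0.121 nM.

0.121 nM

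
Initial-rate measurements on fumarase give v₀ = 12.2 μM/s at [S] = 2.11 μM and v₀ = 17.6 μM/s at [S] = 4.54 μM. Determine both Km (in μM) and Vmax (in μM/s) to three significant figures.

Km = 2.83 μM; Vmax = 28.6 μM/s

In reciprocal form, 1/v = (Km/Vmax)·(1/[S]) + 1/Vmax. The two points give (1/[S], 1/v) = (0.4739, 0.08197) and (0.2203, 0.05682).
Slope = (0.08197 − 0.05682)/(0.4739 − 0.2203) = 0.09914; intercept = 0.08197 − 0.09914×0.4739 = 0.03498.
Vmax = 1/intercept = 28.6 μM/s; Km = slope × Vmax = 0.09914 × 28.6 = 2.83 μM.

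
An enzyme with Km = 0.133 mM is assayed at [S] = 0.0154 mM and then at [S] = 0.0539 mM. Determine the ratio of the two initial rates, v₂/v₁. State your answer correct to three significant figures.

Since Vmax cancels, v₂/v₁ = [S]₂(Km+[S]₁) / [S]₁(Km+[S]₂).
= 0.0539×(0.133+0.0154) / (0.0154×(0.133+0.0539)) = 0.007999/0.002878 = 2.78.

2.78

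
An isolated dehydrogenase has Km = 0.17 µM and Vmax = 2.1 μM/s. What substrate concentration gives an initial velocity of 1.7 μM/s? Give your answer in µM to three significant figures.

0.722 µM

The required fractional saturation is v/Vmax = 1.7/2.1 = 0.8095.
Then [S]/(Km+[S]) = 0.8095 ⇒ [S] = 0.17 × 0.8095/(1 − 0.8095) = 0.722 µM.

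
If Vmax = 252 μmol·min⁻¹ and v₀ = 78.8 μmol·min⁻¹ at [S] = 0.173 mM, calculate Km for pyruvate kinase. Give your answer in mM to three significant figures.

0.380 mM

v/Vmax = 78.8/252 = 0.3127 = [S]/(Km+[S]).
So Km + [S] = [S]/0.3127 = 0.5532 mM, giving Km = 0.5532 − 0.173 = 0.380 mM.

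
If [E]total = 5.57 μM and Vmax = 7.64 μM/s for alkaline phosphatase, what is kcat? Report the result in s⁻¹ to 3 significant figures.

kcat = Vmax/[E]total = 7.64 μM/s / 5.57 μM = 1.37 s⁻¹.

1.37 s⁻¹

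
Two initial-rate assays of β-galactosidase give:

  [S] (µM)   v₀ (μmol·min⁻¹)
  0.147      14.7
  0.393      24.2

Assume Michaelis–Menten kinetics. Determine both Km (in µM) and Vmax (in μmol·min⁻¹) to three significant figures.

In reciprocal form, 1/v = (Km/Vmax)·(1/[S]) + 1/Vmax. The two points give (1/[S], 1/v) = (6.803, 0.06803) and (2.545, 0.04132).
Slope = (0.06803 − 0.04132)/(6.803 − 2.545) = 0.006271; intercept = 0.06803 − 0.006271×6.803 = 0.02536.
Vmax = 1/intercept = 39.4 μmol·min⁻¹; Km = slope × Vmax = 0.006271 × 39.4 = 0.247 µM.

Km = 0.247 µM; Vmax = 39.4 μmol·min⁻¹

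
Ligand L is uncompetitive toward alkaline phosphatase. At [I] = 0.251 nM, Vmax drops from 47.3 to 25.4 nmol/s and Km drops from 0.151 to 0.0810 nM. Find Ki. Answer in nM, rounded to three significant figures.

0.291 nM

Uncompetitive: Vmax,app = Vmax/α (and Km,app = Km/α) with α = 1 + [I]/Ki.
α = Vmax/Vmax,app = 47.3/25.4 = 1.862.
Ki = [I]/(α − 1) = 0.251/0.8622 = 0.291 nM.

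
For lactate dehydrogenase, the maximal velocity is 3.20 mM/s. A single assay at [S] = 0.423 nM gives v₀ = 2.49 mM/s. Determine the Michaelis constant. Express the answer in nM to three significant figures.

From v = Vmax[S]/(Km+[S]), Km = [S](Vmax − v)/v.
Km = 0.423 × (3.20 − 2.49) / 2.49 = 0.3003/2.49 = 0.121 nM.

0.121 nM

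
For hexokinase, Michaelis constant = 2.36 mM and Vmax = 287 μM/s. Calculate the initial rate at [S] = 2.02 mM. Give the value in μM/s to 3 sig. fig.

132 μM/s

[S]/(Km+[S]) = 2.02/4.380 = 0.4612, the fractional saturation.
v = 0.4612 × Vmax = 0.4612 × 287 = 132 μM/s.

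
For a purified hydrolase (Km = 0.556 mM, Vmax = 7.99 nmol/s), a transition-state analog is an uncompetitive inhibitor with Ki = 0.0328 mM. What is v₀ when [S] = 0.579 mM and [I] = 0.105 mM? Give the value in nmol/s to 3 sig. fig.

With α = 1 + [I]/Ki = 1 + 0.105/0.0328 = 4.201, the uncompetitive rate law is v = (Vmax/α)·[S] / (Km/α + [S]).
v = (7.99/4.201)×0.579 / (0.556/4.201 + 0.579) = 1.101/0.7113 = 1.55 nmol/s.

1.55 nmol/s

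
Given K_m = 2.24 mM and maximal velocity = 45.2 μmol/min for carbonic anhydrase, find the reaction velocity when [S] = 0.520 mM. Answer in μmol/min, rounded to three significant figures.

8.52 μmol/min

[S]/(Km+[S]) = 0.520/2.760 = 0.1884, the fractional saturation.
v = 0.1884 × Vmax = 0.1884 × 45.2 = 8.52 μmol/min.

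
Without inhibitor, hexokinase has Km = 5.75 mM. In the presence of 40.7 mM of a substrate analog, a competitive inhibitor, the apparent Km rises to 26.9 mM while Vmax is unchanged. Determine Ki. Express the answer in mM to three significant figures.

11.1 mM

Competitive: Km,app = α·Km with α = 1 + [I]/Ki.
α = Km,app/Km = 26.9/5.75 = 4.678.
Since α = 1 + [I]/Ki, [I]/Ki = 4.678 − 1 = 3.678 and Ki = 40.7/3.678 = 11.1 mM.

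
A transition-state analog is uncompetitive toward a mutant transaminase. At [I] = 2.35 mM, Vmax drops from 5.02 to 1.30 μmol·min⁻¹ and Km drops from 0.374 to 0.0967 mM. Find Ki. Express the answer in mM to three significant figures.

Uncompetitive: Vmax,app = Vmax/α (and Km,app = Km/α) with α = 1 + [I]/Ki.
α = Vmax/Vmax,app = 5.02/1.30 = 3.862.
Since α = 1 + [I]/Ki, [I]/Ki = 3.862 − 1 = 2.862 and Ki = 2.35/2.862 = 0.821 mM.

0.821 mM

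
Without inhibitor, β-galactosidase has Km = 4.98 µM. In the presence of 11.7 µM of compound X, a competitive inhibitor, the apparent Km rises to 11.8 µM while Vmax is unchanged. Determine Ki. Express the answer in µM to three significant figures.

8.54 µM

Competitive: Km,app = α·Km with α = 1 + [I]/Ki.
α = Km,app/Km = 11.8/4.98 = 2.369.
Ki = [I]/(α − 1) = 11.7/1.369 = 8.54 µM.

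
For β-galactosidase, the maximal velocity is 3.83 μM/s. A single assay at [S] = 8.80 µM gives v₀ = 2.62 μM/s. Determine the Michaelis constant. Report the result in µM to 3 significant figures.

v/Vmax = 2.62/3.83 = 0.6841 = [S]/(Km+[S]).
So Km + [S] = [S]/0.6841 = 12.86 µM, giving Km = 12.86 − 8.80 = 4.06 µM.

4.06 µM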